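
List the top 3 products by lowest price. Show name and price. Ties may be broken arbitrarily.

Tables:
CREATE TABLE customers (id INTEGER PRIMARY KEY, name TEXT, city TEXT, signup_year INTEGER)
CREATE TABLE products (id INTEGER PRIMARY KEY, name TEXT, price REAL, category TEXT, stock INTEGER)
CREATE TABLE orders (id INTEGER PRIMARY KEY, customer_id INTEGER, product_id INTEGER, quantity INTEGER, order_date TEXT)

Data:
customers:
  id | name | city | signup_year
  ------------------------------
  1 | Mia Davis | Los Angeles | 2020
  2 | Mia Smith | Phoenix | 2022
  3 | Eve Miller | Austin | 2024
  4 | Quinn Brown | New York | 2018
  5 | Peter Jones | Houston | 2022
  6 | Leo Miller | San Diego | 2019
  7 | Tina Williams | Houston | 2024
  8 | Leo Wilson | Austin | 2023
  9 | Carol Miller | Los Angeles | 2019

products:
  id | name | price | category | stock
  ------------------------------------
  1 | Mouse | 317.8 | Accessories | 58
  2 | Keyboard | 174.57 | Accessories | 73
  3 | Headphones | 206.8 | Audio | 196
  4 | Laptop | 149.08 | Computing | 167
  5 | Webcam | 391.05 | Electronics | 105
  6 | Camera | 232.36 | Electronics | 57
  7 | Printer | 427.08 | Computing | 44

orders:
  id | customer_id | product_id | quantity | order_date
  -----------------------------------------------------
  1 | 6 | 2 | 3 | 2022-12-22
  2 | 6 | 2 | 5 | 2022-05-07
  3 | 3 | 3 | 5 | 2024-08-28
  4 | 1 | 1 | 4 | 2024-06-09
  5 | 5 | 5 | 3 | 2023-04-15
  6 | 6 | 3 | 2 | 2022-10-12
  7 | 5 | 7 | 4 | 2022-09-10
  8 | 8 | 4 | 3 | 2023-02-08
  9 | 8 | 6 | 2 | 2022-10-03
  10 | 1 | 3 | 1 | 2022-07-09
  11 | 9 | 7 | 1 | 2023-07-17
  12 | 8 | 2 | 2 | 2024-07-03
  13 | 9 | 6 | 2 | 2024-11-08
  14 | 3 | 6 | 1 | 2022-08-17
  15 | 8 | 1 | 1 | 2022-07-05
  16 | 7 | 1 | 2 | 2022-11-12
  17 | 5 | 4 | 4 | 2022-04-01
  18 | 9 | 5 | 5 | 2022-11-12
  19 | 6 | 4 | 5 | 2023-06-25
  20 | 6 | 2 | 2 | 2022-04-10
SELECT name, price FROM products ORDER BY price ASC LIMIT 3

Execution result:
name | price
Laptop | 149.08
Keyboard | 174.57
Headphones | 206.80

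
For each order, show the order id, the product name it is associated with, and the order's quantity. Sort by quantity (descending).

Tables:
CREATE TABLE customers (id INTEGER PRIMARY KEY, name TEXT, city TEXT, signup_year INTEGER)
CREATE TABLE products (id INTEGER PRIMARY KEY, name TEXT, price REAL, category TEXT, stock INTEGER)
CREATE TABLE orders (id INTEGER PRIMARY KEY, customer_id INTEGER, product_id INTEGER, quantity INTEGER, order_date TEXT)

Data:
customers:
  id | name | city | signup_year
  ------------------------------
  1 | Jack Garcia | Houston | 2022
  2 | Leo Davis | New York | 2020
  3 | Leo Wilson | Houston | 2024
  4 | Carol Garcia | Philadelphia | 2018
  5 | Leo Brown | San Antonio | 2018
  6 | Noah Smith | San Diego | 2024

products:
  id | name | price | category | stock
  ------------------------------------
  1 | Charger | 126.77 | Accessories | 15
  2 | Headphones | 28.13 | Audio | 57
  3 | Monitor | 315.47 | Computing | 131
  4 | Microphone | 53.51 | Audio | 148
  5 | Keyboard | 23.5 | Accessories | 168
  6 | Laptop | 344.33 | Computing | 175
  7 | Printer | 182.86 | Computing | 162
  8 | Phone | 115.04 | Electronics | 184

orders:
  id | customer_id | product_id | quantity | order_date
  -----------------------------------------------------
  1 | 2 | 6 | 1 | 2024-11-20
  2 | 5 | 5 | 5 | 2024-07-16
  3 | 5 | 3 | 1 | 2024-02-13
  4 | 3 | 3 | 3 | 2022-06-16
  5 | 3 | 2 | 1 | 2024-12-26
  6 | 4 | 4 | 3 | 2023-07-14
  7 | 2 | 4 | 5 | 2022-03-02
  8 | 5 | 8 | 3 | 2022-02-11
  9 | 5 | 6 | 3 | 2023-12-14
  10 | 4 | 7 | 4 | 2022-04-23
SELECT c.id, p.name AS product, c.quantity FROM orders c JOIN products p ON c.product_id = p.id ORDER BY c.quantity DESC

Execution result:
id | product | quantity
2 | Keyboard | 5
7 | Microphone | 5
10 | Printer | 4
4 | Monitor | 3
6 | Microphone | 3
8 | Phone | 3
9 | Laptop | 3
1 | Laptop | 1
3 | Monitor | 1
5 | Headphones | 1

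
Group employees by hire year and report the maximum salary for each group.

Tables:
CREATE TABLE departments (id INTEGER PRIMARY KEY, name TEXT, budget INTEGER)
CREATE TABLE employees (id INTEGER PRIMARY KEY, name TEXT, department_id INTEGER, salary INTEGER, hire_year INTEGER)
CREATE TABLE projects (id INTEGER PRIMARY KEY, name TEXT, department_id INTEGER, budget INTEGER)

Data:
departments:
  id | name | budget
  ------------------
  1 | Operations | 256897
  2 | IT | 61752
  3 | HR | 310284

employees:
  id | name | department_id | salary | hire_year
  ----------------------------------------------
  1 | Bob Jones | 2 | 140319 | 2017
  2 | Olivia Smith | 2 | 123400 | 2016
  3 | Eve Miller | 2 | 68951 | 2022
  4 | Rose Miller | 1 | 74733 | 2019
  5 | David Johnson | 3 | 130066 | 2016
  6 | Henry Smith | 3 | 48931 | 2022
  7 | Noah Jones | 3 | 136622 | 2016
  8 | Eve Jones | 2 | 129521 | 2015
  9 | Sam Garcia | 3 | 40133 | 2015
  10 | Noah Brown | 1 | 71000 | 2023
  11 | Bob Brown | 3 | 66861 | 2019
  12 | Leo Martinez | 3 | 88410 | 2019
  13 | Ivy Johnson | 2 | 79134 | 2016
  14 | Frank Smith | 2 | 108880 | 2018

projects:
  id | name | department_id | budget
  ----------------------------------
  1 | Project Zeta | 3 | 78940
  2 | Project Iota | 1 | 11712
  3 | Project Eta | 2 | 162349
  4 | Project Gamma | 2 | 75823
SELECT hire_year, MAX(salary) AS max_salary FROM employees GROUP BY hire_year

Execution result:
hire_year | max_salary
2015 | 129521
2016 | 136622
2017 | 140319
2018 | 108880
2019 | 88410
2022 | 68951
2023 | 71000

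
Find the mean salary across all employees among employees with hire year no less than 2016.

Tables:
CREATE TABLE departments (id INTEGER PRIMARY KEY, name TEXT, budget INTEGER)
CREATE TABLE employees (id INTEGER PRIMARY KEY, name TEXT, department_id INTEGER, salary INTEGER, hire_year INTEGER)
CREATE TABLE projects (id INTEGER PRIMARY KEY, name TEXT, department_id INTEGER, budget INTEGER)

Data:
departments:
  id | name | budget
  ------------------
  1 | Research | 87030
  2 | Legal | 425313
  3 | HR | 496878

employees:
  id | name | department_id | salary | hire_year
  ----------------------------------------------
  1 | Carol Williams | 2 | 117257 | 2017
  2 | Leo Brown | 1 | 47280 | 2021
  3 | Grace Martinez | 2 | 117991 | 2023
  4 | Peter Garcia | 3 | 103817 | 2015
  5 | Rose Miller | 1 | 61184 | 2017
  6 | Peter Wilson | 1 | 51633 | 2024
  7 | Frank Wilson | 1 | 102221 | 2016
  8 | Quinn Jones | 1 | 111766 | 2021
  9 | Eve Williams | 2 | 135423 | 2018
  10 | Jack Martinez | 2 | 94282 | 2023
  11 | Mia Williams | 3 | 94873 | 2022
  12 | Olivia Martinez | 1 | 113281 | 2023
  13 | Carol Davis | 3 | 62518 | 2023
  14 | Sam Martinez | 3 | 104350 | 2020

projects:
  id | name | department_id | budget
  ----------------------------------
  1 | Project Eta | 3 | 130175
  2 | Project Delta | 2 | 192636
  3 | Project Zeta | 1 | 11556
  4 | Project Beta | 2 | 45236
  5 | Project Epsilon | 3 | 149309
SELECT AVG(salary) FROM employees WHERE hire_year >= 2016

Execution result:
93389.15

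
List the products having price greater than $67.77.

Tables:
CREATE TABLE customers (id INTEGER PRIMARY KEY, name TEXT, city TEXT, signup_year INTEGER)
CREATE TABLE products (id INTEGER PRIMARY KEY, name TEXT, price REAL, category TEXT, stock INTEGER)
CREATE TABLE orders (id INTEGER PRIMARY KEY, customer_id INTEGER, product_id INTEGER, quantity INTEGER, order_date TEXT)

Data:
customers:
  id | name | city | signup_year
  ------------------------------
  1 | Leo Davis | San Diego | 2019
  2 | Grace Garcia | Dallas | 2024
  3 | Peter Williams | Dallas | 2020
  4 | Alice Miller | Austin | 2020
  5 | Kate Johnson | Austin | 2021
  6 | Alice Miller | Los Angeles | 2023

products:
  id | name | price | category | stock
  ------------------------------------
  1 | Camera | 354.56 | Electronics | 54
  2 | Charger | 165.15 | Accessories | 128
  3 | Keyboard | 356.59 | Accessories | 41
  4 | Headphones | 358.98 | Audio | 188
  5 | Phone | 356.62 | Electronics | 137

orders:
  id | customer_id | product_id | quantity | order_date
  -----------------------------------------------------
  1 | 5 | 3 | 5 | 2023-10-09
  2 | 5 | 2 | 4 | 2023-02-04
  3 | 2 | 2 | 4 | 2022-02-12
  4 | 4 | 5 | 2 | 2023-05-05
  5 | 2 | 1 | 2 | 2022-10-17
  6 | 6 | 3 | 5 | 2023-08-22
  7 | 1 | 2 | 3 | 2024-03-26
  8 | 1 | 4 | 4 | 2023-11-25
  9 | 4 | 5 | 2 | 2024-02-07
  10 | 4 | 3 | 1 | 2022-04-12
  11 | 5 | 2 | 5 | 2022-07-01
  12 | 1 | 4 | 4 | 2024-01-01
SELECT name, price FROM products WHERE price > 67.77

Execution result:
name | price
Camera | 354.56
Charger | 165.15
Keyboard | 356.59
Headphones | 358.98
Phone | 356.62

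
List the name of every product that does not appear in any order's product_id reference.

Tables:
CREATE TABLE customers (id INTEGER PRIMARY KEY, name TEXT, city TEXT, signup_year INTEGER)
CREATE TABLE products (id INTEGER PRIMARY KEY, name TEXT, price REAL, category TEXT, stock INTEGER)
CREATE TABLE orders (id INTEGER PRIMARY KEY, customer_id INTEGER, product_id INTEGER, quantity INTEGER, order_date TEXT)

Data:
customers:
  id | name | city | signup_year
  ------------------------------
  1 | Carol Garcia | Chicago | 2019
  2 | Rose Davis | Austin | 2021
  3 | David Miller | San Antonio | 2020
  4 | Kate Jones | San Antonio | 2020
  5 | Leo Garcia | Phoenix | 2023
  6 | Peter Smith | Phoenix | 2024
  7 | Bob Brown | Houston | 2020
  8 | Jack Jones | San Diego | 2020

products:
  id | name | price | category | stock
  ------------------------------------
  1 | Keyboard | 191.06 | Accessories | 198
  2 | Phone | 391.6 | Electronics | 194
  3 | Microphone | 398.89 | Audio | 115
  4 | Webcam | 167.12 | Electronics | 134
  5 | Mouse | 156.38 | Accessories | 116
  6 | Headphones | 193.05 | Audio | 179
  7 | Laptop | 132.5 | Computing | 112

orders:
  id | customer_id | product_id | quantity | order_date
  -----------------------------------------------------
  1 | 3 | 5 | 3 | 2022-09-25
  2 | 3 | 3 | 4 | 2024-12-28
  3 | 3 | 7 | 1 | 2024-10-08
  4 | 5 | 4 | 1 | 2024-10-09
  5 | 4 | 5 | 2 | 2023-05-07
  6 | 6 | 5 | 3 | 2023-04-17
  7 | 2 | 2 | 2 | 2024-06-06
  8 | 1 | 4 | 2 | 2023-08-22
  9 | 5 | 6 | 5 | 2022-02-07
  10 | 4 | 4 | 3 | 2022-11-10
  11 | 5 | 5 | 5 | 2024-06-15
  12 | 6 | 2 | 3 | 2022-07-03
SELECT p.name FROM products p LEFT JOIN orders c ON c.product_id = p.id WHERE c.id IS NULL

Execution result:
Keyboard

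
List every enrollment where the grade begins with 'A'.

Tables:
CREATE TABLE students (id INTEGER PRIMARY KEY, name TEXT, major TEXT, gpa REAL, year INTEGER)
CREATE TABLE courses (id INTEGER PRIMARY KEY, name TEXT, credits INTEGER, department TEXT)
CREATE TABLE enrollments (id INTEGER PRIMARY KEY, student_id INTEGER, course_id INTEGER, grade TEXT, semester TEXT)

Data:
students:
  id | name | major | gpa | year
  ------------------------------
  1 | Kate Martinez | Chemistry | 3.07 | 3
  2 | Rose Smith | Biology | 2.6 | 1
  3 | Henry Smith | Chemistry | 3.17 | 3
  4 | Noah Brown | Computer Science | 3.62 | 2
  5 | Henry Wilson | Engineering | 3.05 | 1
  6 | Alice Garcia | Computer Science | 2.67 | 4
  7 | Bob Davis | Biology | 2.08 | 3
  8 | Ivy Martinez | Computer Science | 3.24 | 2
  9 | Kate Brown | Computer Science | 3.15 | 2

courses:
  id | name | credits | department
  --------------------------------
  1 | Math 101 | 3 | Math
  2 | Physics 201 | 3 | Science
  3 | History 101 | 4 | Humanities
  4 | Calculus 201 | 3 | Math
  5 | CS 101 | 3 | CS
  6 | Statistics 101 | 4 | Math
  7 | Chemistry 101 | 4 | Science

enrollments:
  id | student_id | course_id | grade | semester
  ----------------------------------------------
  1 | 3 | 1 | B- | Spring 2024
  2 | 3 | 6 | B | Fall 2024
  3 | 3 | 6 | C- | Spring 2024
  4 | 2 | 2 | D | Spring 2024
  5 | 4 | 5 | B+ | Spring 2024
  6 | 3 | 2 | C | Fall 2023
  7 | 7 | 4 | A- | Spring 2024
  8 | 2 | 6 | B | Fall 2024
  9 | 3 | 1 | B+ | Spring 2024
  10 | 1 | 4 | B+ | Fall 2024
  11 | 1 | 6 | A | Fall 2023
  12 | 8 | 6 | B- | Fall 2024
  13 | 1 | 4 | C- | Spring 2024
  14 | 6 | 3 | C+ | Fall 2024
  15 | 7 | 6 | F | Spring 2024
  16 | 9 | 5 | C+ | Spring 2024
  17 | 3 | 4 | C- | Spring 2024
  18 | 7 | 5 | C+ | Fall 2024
SELECT id, grade FROM enrollments WHERE grade LIKE 'A%'

Execution result:
id | grade
7 | A-
11 | A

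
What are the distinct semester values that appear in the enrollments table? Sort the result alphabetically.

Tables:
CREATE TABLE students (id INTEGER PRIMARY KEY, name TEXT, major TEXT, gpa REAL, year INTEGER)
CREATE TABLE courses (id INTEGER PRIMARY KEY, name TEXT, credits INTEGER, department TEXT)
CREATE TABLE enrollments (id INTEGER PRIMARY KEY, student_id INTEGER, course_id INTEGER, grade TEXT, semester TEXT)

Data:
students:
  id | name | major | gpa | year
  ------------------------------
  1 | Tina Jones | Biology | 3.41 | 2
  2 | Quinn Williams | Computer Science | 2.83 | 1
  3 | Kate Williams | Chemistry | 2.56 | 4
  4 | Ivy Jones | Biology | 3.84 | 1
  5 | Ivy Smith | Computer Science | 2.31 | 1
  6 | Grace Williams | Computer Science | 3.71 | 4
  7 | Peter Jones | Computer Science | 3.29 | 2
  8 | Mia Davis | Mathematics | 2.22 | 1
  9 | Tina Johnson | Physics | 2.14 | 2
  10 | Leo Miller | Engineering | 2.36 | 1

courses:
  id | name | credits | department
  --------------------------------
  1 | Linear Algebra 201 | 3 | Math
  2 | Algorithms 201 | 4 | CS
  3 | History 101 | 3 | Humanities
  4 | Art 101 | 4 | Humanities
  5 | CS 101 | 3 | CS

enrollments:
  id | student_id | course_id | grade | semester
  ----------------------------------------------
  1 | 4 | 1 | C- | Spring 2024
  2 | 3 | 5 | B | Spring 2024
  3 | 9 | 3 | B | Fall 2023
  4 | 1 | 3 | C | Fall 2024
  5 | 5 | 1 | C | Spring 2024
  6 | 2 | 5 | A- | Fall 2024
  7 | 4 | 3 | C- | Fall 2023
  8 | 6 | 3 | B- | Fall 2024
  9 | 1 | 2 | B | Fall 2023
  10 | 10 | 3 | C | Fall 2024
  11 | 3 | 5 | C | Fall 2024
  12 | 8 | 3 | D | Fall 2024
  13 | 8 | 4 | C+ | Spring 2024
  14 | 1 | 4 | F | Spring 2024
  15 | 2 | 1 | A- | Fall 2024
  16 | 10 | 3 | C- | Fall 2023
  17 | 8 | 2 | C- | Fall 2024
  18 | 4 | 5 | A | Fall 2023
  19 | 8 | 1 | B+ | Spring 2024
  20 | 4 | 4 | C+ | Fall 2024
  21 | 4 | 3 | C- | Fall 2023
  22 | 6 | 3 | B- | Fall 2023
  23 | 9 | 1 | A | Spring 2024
SELECT DISTINCT semester FROM enrollments ORDER BY semester

Execution result:
semester
Fall 2023
Fall 2024
Spring 2024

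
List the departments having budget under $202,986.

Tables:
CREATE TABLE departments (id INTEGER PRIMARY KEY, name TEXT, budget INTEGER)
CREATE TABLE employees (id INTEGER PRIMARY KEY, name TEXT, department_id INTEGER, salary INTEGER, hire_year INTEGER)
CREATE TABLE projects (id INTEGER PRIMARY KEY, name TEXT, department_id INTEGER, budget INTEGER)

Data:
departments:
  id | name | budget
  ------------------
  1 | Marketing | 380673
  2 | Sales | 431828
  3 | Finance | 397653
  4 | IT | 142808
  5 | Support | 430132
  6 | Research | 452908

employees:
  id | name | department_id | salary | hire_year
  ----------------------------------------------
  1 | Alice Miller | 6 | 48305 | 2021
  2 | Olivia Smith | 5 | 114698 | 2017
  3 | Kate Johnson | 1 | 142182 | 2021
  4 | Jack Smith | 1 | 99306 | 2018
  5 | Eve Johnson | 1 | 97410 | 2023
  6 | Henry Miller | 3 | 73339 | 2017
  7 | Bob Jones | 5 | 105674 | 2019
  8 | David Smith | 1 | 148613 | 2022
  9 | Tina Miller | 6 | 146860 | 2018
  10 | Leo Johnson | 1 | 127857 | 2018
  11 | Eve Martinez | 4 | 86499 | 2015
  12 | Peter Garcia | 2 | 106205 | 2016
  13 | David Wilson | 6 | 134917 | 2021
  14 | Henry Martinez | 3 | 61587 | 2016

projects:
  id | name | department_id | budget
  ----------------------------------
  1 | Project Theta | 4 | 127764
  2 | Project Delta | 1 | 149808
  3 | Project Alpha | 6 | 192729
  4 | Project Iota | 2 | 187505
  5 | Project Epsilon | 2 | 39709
SELECT name, budget FROM departments WHERE budget < 202986

Execution result:
name | budget
IT | 142808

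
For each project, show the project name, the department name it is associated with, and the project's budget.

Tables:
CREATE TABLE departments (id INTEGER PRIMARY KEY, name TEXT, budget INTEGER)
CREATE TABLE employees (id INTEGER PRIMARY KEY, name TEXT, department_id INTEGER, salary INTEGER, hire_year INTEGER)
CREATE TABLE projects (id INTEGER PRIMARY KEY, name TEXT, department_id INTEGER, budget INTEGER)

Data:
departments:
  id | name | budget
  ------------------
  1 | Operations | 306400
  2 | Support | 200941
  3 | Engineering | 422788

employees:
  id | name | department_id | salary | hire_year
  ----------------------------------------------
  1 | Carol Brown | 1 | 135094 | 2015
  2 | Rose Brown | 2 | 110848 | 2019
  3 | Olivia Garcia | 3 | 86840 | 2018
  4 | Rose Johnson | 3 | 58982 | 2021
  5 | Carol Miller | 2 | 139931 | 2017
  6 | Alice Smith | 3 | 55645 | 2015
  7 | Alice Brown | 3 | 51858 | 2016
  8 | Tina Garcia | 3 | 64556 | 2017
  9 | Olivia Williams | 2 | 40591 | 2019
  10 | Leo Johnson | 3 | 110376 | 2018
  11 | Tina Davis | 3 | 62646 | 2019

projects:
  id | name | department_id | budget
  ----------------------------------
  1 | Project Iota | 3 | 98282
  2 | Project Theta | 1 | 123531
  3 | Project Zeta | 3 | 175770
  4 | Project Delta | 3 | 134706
SELECT c.name, p.name AS department, c.budget FROM projects c JOIN departments p ON c.department_id = p.id

Execution result:
name | department | budget
Project Iota | Engineering | 98282
Project Theta | Operations | 123531
Project Zeta | Engineering | 175770
Project Delta | Engineering | 134706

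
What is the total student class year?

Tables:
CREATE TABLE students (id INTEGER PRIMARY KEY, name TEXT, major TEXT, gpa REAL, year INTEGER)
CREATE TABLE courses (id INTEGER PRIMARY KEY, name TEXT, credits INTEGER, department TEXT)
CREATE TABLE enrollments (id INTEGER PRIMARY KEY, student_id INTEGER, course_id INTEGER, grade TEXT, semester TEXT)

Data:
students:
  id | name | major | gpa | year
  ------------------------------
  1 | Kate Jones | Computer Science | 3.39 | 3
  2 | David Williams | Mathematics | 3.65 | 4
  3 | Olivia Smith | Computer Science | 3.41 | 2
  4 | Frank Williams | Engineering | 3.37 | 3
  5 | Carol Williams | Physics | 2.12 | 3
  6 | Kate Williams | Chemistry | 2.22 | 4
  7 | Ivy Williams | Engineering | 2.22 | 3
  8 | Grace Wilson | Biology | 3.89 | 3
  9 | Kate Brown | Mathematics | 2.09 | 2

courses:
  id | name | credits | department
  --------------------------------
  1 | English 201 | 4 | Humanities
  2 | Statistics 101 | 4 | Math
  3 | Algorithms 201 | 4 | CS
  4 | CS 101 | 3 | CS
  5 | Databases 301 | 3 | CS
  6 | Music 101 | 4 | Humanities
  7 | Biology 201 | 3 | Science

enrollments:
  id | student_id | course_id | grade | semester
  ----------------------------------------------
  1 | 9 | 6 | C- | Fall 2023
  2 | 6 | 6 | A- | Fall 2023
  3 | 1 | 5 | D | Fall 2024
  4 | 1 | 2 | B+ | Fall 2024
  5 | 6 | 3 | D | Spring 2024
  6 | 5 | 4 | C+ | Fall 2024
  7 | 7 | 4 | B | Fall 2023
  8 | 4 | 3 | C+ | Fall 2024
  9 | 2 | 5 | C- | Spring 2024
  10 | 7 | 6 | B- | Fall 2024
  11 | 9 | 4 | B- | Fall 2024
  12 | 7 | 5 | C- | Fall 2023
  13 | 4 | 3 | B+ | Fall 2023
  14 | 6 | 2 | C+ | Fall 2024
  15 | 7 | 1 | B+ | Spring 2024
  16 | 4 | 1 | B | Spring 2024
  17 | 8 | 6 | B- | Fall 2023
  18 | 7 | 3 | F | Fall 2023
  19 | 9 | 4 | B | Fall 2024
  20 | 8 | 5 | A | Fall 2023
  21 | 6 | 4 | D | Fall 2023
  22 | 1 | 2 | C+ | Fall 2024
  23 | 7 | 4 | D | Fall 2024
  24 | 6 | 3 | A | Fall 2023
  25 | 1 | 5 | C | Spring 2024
SELECT SUM(year) FROM students

Execution result:
27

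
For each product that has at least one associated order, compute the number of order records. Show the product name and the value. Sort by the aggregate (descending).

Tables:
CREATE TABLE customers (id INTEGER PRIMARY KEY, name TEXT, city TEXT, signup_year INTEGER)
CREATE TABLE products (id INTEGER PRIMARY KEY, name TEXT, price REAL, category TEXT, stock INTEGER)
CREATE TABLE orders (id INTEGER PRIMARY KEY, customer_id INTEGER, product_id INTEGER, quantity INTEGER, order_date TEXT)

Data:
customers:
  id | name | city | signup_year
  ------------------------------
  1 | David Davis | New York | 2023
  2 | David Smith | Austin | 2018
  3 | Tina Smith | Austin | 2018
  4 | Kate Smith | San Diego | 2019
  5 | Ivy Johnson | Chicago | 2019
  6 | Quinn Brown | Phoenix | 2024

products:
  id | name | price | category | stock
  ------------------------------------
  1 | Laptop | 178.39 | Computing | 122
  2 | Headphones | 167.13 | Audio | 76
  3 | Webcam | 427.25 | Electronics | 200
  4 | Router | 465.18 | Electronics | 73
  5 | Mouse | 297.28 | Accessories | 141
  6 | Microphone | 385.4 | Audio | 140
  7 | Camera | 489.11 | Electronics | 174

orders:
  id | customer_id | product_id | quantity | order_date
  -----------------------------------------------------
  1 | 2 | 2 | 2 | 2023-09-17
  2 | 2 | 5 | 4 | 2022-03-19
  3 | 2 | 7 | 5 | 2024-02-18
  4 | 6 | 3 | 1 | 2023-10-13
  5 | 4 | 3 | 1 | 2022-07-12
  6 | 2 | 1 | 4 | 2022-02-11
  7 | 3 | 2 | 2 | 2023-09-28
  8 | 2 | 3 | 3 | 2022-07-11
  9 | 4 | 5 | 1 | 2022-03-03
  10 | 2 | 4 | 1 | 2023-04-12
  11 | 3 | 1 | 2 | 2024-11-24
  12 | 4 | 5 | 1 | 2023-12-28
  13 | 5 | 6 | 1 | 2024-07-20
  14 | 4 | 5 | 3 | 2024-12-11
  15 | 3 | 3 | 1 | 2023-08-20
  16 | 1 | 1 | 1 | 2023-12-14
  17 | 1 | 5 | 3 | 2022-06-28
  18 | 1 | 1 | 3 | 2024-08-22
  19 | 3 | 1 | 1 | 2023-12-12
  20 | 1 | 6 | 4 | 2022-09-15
SELECT p.name, COUNT(*) AS n FROM orders c JOIN products p ON c.product_id = p.id GROUP BY p.id, p.name ORDER BY n DESC

Execution result:
name | n
Laptop | 5
Mouse | 5
Webcam | 4
Headphones | 2
Microphone | 2
Router | 1
Camera | 1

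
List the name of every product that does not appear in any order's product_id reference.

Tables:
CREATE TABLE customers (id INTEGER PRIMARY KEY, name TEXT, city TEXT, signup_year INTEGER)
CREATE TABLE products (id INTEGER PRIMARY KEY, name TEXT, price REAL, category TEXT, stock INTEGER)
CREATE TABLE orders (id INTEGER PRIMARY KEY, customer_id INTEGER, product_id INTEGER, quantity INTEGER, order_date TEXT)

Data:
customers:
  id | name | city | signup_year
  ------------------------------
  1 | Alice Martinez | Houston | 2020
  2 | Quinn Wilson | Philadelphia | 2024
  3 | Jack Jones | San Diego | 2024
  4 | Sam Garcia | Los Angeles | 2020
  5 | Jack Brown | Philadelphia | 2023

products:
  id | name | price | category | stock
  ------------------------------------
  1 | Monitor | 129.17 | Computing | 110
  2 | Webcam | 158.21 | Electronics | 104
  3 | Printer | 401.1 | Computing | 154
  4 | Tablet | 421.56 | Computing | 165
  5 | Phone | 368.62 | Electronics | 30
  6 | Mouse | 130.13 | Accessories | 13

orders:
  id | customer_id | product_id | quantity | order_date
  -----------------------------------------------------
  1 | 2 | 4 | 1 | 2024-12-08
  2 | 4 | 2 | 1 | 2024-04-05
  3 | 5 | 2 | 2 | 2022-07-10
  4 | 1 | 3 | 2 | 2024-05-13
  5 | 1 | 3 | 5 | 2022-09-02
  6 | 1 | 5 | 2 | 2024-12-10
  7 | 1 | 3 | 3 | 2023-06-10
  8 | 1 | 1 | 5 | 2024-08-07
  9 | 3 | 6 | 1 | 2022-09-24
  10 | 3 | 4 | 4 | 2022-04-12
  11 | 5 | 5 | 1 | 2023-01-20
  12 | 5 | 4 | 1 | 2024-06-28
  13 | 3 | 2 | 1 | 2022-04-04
SELECT p.name FROM products p LEFT JOIN orders c ON c.product_id = p.id WHERE c.id IS NULL

Execution result:
(no rows)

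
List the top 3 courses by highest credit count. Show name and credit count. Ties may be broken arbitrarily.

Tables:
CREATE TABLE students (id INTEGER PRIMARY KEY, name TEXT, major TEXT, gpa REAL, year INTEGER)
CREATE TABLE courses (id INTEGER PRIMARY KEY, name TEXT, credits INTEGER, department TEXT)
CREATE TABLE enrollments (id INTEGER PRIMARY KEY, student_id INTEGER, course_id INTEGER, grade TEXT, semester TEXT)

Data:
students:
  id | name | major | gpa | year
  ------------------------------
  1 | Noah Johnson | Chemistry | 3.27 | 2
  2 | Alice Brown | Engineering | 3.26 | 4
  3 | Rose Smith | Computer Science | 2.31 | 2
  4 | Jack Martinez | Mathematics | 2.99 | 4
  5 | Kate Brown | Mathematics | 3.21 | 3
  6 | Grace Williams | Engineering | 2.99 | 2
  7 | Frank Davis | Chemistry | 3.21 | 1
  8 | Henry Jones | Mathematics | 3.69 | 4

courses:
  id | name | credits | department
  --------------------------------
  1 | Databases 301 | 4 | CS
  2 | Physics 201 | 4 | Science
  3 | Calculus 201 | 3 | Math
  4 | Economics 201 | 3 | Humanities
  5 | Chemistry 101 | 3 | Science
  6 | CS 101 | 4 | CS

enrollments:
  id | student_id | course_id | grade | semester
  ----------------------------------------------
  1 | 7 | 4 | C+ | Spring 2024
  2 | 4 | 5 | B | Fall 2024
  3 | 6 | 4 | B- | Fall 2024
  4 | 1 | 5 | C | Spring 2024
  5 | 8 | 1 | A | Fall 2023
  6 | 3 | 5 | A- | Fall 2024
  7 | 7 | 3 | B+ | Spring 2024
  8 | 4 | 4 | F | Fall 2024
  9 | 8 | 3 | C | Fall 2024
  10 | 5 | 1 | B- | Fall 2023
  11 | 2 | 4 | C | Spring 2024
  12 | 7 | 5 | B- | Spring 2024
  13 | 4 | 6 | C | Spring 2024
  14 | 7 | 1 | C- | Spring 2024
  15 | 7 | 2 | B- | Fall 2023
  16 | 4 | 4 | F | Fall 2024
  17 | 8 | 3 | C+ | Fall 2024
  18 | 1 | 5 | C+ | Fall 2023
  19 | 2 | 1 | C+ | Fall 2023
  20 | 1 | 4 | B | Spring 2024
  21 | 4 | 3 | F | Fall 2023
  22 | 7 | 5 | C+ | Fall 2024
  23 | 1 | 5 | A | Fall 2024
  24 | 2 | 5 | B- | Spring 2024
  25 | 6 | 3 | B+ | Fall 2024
SELECT name, credits FROM courses ORDER BY credits DESC LIMIT 3

Execution result:
name | credits
Databases 301 | 4
Physics 201 | 4
CS 101 | 4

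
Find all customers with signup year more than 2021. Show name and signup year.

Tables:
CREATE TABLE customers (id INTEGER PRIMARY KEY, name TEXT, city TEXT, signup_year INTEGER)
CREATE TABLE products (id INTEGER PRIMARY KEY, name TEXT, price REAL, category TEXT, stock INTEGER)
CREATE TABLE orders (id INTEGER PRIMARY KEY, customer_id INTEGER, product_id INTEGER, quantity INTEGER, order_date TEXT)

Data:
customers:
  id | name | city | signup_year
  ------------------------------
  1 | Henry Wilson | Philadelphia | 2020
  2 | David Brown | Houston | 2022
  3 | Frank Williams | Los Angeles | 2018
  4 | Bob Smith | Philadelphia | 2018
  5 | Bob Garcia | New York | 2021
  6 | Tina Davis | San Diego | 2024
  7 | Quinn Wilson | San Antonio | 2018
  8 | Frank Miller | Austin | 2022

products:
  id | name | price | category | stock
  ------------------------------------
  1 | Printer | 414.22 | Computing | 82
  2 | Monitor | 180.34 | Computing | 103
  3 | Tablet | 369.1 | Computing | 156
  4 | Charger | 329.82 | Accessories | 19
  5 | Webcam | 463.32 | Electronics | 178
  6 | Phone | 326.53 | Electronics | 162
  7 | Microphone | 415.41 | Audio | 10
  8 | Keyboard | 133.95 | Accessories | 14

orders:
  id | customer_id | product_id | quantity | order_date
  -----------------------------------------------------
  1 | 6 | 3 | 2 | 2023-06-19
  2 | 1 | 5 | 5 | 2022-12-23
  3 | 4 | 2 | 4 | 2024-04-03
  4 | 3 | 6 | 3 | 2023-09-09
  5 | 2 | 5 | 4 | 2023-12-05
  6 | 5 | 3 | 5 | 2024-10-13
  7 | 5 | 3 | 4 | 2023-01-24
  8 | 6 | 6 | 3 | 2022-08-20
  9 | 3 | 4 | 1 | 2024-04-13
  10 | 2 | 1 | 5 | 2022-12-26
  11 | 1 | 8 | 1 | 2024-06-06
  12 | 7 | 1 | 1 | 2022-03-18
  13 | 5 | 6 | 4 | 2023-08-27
SELECT name, signup_year FROM customers WHERE signup_year > 2021

Execution result:
name | signup_year
David Brown | 2022
Tina Davis | 2024
Frank Miller | 2022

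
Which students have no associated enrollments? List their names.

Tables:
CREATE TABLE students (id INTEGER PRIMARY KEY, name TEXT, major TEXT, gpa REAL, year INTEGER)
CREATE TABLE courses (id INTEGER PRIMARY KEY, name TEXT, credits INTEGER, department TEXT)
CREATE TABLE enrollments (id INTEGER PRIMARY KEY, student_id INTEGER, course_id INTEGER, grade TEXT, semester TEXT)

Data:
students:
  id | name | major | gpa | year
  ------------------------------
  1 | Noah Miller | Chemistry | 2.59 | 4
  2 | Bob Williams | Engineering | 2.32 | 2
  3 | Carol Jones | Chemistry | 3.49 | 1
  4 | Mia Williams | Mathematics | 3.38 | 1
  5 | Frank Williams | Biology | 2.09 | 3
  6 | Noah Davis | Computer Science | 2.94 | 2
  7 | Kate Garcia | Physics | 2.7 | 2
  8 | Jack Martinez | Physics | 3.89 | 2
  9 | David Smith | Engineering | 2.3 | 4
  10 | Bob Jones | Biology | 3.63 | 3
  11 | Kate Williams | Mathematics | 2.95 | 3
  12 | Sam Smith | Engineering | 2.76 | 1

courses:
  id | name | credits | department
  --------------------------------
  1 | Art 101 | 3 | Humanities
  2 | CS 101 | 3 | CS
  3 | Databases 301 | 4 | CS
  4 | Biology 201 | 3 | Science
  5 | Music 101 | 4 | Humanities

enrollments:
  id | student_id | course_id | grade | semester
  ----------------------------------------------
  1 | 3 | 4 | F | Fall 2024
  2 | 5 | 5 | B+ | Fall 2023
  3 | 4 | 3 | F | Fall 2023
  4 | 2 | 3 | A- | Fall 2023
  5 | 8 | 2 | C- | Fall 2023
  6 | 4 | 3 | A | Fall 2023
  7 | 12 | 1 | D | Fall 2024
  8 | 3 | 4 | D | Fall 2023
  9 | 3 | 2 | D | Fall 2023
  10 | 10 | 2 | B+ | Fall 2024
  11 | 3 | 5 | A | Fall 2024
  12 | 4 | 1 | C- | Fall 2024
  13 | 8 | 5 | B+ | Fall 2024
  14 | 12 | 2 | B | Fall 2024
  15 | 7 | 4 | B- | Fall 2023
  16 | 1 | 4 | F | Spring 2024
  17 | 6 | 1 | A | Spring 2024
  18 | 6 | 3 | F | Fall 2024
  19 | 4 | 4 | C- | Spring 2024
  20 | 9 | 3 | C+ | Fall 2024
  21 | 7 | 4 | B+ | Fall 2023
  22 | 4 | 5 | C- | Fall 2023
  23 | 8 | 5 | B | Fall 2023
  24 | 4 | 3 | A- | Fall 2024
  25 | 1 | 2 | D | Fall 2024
SELECT p.name FROM students p LEFT JOIN enrollments c ON c.student_id = p.id WHERE c.id IS NULL

Execution result:
Kate Williams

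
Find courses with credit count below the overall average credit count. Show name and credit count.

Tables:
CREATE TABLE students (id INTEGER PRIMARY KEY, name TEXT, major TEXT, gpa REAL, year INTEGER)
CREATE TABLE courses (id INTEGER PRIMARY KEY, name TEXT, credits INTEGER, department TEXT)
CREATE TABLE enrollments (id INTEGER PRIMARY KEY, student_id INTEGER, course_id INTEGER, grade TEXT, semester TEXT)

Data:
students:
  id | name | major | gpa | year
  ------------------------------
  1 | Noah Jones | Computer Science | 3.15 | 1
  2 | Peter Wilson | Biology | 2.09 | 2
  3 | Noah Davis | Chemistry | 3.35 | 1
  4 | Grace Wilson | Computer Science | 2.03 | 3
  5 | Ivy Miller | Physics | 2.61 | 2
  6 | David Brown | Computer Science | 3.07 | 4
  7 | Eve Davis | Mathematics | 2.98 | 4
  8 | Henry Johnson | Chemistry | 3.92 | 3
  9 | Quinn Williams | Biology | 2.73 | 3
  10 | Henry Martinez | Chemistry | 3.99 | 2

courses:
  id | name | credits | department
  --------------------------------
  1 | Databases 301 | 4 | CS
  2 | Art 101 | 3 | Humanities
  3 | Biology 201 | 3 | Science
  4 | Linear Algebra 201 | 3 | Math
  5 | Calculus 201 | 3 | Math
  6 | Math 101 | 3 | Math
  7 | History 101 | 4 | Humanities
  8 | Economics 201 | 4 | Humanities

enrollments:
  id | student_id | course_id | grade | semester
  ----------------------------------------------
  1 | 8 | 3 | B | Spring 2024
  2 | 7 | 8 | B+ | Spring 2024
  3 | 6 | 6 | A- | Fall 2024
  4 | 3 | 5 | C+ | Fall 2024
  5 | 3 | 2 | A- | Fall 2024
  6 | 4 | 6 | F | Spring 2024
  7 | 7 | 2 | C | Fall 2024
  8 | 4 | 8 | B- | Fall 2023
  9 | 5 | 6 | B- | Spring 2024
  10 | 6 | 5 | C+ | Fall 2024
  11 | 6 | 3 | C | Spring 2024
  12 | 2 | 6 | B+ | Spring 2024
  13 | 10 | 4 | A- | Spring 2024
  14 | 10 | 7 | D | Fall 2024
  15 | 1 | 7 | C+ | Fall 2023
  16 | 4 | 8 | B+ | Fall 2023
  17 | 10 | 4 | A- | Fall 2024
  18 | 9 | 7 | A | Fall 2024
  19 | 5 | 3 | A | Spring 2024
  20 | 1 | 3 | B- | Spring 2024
SELECT name, credits FROM courses WHERE credits < (SELECT AVG(credits) FROM courses)

Execution result:
name | credits
Art 101 | 3
Biology 201 | 3
Linear Algebra 201 | 3
Calculus 201 | 3
Math 101 | 3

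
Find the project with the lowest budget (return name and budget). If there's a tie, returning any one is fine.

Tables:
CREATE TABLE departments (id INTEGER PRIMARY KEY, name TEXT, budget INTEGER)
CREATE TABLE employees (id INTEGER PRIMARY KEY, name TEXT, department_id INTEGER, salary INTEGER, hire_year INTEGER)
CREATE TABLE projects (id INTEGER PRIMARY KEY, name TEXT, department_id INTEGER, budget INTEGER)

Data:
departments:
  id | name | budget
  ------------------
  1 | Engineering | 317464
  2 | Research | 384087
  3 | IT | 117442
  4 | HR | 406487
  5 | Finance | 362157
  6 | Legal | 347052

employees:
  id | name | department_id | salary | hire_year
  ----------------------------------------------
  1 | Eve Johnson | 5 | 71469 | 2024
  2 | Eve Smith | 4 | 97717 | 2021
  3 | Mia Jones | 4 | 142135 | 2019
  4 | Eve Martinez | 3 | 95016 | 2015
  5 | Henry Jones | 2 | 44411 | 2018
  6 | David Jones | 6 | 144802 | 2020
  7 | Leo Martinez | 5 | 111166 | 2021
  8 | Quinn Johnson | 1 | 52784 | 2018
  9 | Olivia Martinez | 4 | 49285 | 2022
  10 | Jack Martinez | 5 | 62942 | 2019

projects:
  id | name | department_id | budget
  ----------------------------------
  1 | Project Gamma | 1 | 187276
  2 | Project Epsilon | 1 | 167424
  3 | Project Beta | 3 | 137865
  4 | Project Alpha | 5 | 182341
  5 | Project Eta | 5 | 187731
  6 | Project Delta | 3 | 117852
SELECT name, budget FROM projects ORDER BY budget ASC LIMIT 1

Execution result:
name | budget
Project Delta | 117852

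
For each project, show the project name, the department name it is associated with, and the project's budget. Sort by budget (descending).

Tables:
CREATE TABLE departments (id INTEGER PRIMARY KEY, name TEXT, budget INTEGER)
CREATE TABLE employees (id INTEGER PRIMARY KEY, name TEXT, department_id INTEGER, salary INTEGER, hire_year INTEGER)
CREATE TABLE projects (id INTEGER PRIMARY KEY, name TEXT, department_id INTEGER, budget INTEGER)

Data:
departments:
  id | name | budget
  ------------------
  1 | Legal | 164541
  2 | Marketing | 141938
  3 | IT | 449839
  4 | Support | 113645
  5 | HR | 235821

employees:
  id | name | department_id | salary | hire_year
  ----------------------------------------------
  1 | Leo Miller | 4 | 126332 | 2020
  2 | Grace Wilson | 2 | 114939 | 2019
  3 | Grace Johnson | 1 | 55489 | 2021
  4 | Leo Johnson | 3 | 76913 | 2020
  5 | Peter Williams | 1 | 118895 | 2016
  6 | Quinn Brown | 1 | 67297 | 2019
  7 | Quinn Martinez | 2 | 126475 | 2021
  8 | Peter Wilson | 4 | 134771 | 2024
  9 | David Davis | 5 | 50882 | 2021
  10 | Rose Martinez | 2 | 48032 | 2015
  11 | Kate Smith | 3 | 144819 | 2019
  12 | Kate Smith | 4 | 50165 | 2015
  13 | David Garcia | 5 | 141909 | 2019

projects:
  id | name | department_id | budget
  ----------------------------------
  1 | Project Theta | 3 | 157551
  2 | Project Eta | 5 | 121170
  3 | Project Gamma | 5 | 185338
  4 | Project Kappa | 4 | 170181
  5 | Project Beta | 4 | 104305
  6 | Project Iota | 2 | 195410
SELECT c.name, p.name AS department, c.budget FROM projects c JOIN departments p ON c.department_id = p.id ORDER BY c.budget DESC

Execution result:
name | department | budget
Project Iota | Marketing | 195410
Project Gamma | HR | 185338
Project Kappa | Support | 170181
Project Theta | IT | 157551
Project Eta | HR | 121170
Project Beta | Support | 104305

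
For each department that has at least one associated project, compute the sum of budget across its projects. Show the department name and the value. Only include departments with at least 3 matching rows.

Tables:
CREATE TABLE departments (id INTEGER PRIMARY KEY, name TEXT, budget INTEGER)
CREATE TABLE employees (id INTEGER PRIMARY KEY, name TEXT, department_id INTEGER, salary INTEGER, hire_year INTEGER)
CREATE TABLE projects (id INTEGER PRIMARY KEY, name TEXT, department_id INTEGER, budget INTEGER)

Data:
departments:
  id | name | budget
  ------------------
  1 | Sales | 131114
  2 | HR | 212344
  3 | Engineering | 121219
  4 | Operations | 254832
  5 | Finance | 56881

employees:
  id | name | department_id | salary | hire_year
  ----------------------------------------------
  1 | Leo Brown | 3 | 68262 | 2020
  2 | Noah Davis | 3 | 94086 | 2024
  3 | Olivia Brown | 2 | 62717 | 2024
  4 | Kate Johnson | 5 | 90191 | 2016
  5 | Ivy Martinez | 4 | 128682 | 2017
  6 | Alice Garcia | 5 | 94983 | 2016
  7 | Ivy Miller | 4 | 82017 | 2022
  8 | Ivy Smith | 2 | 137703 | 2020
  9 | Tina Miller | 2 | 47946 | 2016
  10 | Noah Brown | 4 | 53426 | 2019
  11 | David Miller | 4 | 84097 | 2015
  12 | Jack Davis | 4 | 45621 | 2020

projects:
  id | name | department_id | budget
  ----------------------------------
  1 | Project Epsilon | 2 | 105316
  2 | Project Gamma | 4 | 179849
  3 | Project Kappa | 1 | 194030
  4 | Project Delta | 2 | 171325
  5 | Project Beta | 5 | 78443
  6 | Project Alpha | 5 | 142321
SELECT p.name, SUM(c.budget) AS sum_budget FROM projects c JOIN departments p ON c.department_id = p.id GROUP BY p.id, p.name HAVING COUNT(*) >= 3

Execution result:
(no rows)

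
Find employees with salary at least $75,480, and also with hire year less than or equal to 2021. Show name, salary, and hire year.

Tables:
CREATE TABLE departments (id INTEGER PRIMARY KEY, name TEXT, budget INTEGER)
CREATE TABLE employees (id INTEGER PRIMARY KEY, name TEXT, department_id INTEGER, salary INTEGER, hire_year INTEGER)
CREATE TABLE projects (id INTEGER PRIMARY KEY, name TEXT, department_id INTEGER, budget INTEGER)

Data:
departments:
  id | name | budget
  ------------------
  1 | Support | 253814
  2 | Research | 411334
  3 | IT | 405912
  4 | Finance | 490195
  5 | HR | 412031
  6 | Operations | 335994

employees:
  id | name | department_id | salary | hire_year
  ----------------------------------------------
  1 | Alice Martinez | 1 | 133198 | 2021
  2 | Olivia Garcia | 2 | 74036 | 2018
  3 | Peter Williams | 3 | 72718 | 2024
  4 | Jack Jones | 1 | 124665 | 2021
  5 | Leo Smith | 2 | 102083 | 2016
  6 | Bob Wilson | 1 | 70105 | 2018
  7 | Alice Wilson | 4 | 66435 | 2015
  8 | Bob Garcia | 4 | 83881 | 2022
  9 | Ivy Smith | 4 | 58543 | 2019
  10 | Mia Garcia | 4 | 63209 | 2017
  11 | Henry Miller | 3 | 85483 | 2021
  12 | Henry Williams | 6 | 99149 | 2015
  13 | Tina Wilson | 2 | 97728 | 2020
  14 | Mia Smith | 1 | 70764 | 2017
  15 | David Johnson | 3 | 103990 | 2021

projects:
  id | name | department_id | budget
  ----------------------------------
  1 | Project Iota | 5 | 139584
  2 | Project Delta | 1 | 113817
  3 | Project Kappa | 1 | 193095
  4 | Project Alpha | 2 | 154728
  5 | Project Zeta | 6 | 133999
SELECT name, salary, hire_year FROM employees WHERE salary >= 75480 AND hire_year <= 2021

Execution result:
name | salary | hire_year
Alice Martinez | 133198 | 2021
Jack Jones | 124665 | 2021
Leo Smith | 102083 | 2016
Henry Miller | 85483 | 2021
Henry Williams | 99149 | 2015
Tina Wilson | 97728 | 2020
David Johnson | 103990 | 2021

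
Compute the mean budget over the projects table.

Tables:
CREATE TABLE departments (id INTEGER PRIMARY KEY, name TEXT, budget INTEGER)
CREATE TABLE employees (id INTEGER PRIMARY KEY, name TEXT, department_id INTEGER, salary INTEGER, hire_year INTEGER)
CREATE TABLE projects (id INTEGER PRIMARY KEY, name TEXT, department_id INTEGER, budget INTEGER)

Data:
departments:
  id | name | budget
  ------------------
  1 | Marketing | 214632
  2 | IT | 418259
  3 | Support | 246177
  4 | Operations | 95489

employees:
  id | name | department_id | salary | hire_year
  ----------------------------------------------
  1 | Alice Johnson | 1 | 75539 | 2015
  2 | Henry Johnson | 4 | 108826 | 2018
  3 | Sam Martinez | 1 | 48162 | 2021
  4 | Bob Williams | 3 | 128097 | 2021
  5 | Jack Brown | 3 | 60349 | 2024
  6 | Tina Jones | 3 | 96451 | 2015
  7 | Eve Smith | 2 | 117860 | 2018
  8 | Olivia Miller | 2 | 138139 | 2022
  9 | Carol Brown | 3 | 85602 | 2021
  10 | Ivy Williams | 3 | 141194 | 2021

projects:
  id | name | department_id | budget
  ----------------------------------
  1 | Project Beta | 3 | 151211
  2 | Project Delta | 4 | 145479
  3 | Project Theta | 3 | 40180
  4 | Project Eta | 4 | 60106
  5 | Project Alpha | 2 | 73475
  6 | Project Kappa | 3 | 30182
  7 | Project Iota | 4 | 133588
SELECT AVG(budget) FROM projects

Execution result:
90603.00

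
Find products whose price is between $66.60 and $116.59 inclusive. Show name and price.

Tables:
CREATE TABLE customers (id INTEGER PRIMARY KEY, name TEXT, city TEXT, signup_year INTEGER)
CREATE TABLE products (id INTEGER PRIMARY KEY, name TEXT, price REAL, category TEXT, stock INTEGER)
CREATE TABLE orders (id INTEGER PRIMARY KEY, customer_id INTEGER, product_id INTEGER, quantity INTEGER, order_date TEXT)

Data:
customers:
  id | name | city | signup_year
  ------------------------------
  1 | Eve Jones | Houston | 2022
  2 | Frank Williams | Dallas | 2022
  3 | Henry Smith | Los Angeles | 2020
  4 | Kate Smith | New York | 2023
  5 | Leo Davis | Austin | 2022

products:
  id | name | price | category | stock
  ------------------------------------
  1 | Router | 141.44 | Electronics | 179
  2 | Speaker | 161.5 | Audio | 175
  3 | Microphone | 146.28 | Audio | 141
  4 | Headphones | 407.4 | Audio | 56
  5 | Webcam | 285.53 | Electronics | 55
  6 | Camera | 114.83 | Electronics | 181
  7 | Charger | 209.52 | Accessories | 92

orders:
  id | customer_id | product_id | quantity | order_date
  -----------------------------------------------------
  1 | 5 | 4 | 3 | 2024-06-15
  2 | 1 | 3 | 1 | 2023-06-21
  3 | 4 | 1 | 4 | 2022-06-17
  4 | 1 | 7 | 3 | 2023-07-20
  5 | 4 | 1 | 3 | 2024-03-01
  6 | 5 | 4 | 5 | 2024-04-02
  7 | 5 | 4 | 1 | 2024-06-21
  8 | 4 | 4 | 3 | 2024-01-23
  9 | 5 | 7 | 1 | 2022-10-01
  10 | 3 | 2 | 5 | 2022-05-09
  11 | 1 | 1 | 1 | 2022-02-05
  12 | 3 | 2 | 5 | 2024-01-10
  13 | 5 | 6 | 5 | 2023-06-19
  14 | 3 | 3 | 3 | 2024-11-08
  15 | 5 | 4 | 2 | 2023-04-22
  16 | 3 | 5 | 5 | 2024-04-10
SELECT name, price FROM products WHERE price BETWEEN 66.6 AND 116.59

Execution result:
name | price
Camera | 114.83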